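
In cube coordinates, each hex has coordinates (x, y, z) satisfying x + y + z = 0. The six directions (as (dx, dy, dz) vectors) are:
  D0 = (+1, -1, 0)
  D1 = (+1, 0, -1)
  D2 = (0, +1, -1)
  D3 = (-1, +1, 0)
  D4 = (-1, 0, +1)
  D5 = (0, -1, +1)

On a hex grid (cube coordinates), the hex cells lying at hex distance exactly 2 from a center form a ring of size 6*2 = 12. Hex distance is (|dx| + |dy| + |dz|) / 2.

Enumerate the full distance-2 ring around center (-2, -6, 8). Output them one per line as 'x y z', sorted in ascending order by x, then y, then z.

Walk ring at distance 2 from (-2, -6, 8):
Start at center + D4*2 = (-4, -6, 10)
  hex 0: (-4, -6, 10)
  hex 1: (-3, -7, 10)
  hex 2: (-2, -8, 10)
  hex 3: (-1, -8, 9)
  hex 4: (0, -8, 8)
  hex 5: (0, -7, 7)
  hex 6: (0, -6, 6)
  hex 7: (-1, -5, 6)
  hex 8: (-2, -4, 6)
  hex 9: (-3, -4, 7)
  hex 10: (-4, -4, 8)
  hex 11: (-4, -5, 9)
Sorted: 12 hexes.

Answer: -4 -6 10
-4 -5 9
-4 -4 8
-3 -7 10
-3 -4 7
-2 -8 10
-2 -4 6
-1 -8 9
-1 -5 6
0 -8 8
0 -7 7
0 -6 6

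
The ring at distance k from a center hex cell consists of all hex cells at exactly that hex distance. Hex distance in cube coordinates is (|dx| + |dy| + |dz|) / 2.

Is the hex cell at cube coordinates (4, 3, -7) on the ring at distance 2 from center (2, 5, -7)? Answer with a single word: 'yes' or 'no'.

Answer: yes

Derivation:
|px - cx| = |4 - 2| = 2
|py - cy| = |3 - 5| = 2
|pz - cz| = |-7 - (-7)| = 0
distance = (2+2+0)/2 = 4/2 = 2
radius = 2; distance == radius -> yes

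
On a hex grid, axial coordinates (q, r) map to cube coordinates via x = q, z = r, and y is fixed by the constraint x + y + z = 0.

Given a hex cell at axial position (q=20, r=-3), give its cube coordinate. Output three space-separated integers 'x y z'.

x = q = 20
z = r = -3
y = -x - z = -(20) - (-3) = -17

Answer: 20 -17 -3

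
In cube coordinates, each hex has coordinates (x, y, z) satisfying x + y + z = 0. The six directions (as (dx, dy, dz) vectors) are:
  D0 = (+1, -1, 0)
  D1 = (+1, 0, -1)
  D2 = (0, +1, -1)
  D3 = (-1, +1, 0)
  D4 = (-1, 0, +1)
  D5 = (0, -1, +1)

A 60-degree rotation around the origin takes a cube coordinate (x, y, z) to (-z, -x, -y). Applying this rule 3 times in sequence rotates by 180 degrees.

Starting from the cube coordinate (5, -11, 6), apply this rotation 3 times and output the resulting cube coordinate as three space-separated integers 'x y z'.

Start: (5, -11, 6)
Step 1: (5, -11, 6) -> (-(6), -(5), -(-11)) = (-6, -5, 11)
Step 2: (-6, -5, 11) -> (-(11), -(-6), -(-5)) = (-11, 6, 5)
Step 3: (-11, 6, 5) -> (-(5), -(-11), -(6)) = (-5, 11, -6)

Answer: -5 11 -6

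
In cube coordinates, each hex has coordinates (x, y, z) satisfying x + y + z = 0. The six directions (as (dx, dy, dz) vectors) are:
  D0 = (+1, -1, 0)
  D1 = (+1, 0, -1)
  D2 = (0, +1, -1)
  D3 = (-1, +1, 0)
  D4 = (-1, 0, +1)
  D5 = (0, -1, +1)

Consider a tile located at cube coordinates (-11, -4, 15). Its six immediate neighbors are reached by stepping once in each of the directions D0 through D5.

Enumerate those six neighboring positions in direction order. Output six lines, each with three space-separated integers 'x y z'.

Answer: -10 -5 15
-10 -4 14
-11 -3 14
-12 -3 15
-12 -4 16
-11 -5 16

Derivation:
Center: (-11, -4, 15). Add each direction:
  D0: (-11, -4, 15) + (1, -1, 0) = (-10, -5, 15)
  D1: (-11, -4, 15) + (1, 0, -1) = (-10, -4, 14)
  D2: (-11, -4, 15) + (0, 1, -1) = (-11, -3, 14)
  D3: (-11, -4, 15) + (-1, 1, 0) = (-12, -3, 15)
  D4: (-11, -4, 15) + (-1, 0, 1) = (-12, -4, 16)
  D5: (-11, -4, 15) + (0, -1, 1) = (-11, -5, 16)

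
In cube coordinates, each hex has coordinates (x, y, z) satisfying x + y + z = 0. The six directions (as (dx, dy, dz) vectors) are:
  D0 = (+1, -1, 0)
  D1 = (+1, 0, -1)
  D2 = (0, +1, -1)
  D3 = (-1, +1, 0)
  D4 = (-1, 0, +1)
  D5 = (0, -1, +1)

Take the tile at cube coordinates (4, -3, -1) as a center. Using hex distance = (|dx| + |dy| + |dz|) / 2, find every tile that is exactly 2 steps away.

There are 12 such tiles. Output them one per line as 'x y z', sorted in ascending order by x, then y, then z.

Walk ring at distance 2 from (4, -3, -1):
Start at center + D4*2 = (2, -3, 1)
  hex 0: (2, -3, 1)
  hex 1: (3, -4, 1)
  hex 2: (4, -5, 1)
  hex 3: (5, -5, 0)
  hex 4: (6, -5, -1)
  hex 5: (6, -4, -2)
  hex 6: (6, -3, -3)
  hex 7: (5, -2, -3)
  hex 8: (4, -1, -3)
  hex 9: (3, -1, -2)
  hex 10: (2, -1, -1)
  hex 11: (2, -2, 0)
Sorted: 12 hexes.

Answer: 2 -3 1
2 -2 0
2 -1 -1
3 -4 1
3 -1 -2
4 -5 1
4 -1 -3
5 -5 0
5 -2 -3
6 -5 -1
6 -4 -2
6 -3 -3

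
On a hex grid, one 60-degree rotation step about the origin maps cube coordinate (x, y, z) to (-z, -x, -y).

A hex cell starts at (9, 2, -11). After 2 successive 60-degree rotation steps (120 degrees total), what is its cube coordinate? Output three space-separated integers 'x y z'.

Answer: 2 -11 9

Derivation:
Start: (9, 2, -11)
Step 1: (9, 2, -11) -> (-(-11), -(9), -(2)) = (11, -9, -2)
Step 2: (11, -9, -2) -> (-(-2), -(11), -(-9)) = (2, -11, 9)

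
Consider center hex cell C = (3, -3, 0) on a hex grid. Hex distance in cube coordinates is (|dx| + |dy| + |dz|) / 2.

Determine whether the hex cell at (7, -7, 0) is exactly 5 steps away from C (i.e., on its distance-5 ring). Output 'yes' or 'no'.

|px - cx| = |7 - 3| = 4
|py - cy| = |-7 - (-3)| = 4
|pz - cz| = |0 - 0| = 0
distance = (4+4+0)/2 = 8/2 = 4
radius = 5; distance != radius -> no

Answer: no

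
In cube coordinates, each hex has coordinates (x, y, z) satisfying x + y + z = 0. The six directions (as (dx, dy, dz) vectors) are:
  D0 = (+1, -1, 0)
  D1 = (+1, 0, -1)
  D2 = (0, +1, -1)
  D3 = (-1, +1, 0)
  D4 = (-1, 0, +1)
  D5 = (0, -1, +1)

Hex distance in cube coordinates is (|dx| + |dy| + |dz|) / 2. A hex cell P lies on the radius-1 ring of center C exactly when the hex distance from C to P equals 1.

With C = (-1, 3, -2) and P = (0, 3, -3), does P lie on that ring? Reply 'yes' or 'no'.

|px - cx| = |0 - (-1)| = 1
|py - cy| = |3 - 3| = 0
|pz - cz| = |-3 - (-2)| = 1
distance = (1+0+1)/2 = 2/2 = 1
radius = 1; distance == radius -> yes

Answer: yes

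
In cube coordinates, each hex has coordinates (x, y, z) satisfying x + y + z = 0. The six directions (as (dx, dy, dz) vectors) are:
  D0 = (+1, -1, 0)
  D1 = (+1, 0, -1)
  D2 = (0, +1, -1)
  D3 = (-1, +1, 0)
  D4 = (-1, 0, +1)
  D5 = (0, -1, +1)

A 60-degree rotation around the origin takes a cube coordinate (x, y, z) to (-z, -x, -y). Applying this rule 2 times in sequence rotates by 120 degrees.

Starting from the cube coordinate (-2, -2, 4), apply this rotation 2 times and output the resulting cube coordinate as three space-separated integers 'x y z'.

Answer: -2 4 -2

Derivation:
Start: (-2, -2, 4)
Step 1: (-2, -2, 4) -> (-(4), -(-2), -(-2)) = (-4, 2, 2)
Step 2: (-4, 2, 2) -> (-(2), -(-4), -(2)) = (-2, 4, -2)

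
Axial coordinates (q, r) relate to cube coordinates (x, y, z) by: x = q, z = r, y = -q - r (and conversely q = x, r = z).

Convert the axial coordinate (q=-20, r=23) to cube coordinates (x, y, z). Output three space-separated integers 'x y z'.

x = q = -20
z = r = 23
y = -x - z = -(-20) - (23) = -3

Answer: -20 -3 23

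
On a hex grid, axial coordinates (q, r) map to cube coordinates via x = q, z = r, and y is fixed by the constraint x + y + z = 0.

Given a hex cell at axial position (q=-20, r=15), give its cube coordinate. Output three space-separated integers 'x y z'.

x = q = -20
z = r = 15
y = -x - z = -(-20) - (15) = 5

Answer: -20 5 15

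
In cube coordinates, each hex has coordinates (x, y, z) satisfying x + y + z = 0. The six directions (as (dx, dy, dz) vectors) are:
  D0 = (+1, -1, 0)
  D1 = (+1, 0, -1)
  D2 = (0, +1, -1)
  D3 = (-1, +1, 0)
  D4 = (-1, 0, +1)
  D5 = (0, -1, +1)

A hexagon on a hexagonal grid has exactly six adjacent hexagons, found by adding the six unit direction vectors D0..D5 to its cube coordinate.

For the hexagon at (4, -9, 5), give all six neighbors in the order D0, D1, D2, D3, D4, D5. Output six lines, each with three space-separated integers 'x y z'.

Center: (4, -9, 5). Add each direction:
  D0: (4, -9, 5) + (1, -1, 0) = (5, -10, 5)
  D1: (4, -9, 5) + (1, 0, -1) = (5, -9, 4)
  D2: (4, -9, 5) + (0, 1, -1) = (4, -8, 4)
  D3: (4, -9, 5) + (-1, 1, 0) = (3, -8, 5)
  D4: (4, -9, 5) + (-1, 0, 1) = (3, -9, 6)
  D5: (4, -9, 5) + (0, -1, 1) = (4, -10, 6)

Answer: 5 -10 5
5 -9 4
4 -8 4
3 -8 5
3 -9 6
4 -10 6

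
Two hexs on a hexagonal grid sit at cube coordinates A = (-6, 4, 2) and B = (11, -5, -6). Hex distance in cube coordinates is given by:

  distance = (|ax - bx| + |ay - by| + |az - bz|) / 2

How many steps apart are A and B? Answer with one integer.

Answer: 17

Derivation:
|ax - bx| = |-6 - 11| = 17
|ay - by| = |4 - (-5)| = 9
|az - bz| = |2 - (-6)| = 8
distance = (17 + 9 + 8) / 2 = 34 / 2 = 17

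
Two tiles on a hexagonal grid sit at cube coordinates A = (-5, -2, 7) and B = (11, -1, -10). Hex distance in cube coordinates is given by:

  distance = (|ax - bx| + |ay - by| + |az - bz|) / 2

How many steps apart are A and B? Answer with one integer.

|ax - bx| = |-5 - 11| = 16
|ay - by| = |-2 - (-1)| = 1
|az - bz| = |7 - (-10)| = 17
distance = (16 + 1 + 17) / 2 = 34 / 2 = 17

Answer: 17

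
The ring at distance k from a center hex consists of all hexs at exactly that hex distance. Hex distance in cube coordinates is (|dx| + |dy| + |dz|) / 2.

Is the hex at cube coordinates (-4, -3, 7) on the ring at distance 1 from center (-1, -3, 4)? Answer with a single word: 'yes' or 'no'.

|px - cx| = |-4 - (-1)| = 3
|py - cy| = |-3 - (-3)| = 0
|pz - cz| = |7 - 4| = 3
distance = (3+0+3)/2 = 6/2 = 3
radius = 1; distance != radius -> no

Answer: no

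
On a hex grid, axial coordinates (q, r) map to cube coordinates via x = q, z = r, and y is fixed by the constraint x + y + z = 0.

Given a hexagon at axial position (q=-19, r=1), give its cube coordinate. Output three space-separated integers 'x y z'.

x = q = -19
z = r = 1
y = -x - z = -(-19) - (1) = 18

Answer: -19 18 1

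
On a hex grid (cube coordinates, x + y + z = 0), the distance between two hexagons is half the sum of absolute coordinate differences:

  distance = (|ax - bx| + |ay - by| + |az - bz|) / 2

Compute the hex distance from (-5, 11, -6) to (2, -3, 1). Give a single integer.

|ax - bx| = |-5 - 2| = 7
|ay - by| = |11 - (-3)| = 14
|az - bz| = |-6 - 1| = 7
distance = (7 + 14 + 7) / 2 = 28 / 2 = 14

Answer: 14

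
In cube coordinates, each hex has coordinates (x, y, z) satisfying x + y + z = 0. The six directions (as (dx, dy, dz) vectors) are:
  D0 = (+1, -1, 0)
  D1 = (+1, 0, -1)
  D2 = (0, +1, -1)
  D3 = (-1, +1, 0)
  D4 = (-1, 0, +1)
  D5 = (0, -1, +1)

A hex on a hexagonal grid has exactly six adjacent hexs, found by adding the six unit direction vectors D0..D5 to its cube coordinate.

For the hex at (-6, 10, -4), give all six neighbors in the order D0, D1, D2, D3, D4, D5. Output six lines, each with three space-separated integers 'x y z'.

Answer: -5 9 -4
-5 10 -5
-6 11 -5
-7 11 -4
-7 10 -3
-6 9 -3

Derivation:
Center: (-6, 10, -4). Add each direction:
  D0: (-6, 10, -4) + (1, -1, 0) = (-5, 9, -4)
  D1: (-6, 10, -4) + (1, 0, -1) = (-5, 10, -5)
  D2: (-6, 10, -4) + (0, 1, -1) = (-6, 11, -5)
  D3: (-6, 10, -4) + (-1, 1, 0) = (-7, 11, -4)
  D4: (-6, 10, -4) + (-1, 0, 1) = (-7, 10, -3)
  D5: (-6, 10, -4) + (0, -1, 1) = (-6, 9, -3)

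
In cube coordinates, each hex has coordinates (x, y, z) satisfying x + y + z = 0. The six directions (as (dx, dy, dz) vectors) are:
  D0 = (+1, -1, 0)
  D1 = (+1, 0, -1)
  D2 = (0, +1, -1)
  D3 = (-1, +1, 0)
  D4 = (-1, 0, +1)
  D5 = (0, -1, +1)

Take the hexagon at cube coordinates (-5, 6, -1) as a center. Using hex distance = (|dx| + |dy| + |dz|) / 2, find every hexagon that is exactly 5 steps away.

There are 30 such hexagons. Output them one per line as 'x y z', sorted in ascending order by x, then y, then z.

Walk ring at distance 5 from (-5, 6, -1):
Start at center + D4*5 = (-10, 6, 4)
  hex 0: (-10, 6, 4)
  hex 1: (-9, 5, 4)
  hex 2: (-8, 4, 4)
  hex 3: (-7, 3, 4)
  hex 4: (-6, 2, 4)
  hex 5: (-5, 1, 4)
  hex 6: (-4, 1, 3)
  hex 7: (-3, 1, 2)
  hex 8: (-2, 1, 1)
  hex 9: (-1, 1, 0)
  hex 10: (0, 1, -1)
  hex 11: (0, 2, -2)
  hex 12: (0, 3, -3)
  hex 13: (0, 4, -4)
  hex 14: (0, 5, -5)
  hex 15: (0, 6, -6)
  hex 16: (-1, 7, -6)
  hex 17: (-2, 8, -6)
  hex 18: (-3, 9, -6)
  hex 19: (-4, 10, -6)
  hex 20: (-5, 11, -6)
  hex 21: (-6, 11, -5)
  hex 22: (-7, 11, -4)
  hex 23: (-8, 11, -3)
  hex 24: (-9, 11, -2)
  hex 25: (-10, 11, -1)
  hex 26: (-10, 10, 0)
  hex 27: (-10, 9, 1)
  hex 28: (-10, 8, 2)
  hex 29: (-10, 7, 3)
Sorted: 30 hexes.

Answer: -10 6 4
-10 7 3
-10 8 2
-10 9 1
-10 10 0
-10 11 -1
-9 5 4
-9 11 -2
-8 4 4
-8 11 -3
-7 3 4
-7 11 -4
-6 2 4
-6 11 -5
-5 1 4
-5 11 -6
-4 1 3
-4 10 -6
-3 1 2
-3 9 -6
-2 1 1
-2 8 -6
-1 1 0
-1 7 -6
0 1 -1
0 2 -2
0 3 -3
0 4 -4
0 5 -5
0 6 -6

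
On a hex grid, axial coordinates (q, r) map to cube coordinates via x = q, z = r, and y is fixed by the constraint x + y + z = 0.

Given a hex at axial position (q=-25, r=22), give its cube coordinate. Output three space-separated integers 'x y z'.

x = q = -25
z = r = 22
y = -x - z = -(-25) - (22) = 3

Answer: -25 3 22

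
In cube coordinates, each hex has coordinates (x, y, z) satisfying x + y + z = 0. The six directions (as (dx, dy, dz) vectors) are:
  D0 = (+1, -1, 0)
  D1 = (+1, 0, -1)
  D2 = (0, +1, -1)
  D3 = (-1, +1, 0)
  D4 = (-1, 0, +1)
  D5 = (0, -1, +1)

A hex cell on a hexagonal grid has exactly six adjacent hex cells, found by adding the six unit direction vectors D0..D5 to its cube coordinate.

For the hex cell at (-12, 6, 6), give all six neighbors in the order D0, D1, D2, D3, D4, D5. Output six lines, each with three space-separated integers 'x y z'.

Answer: -11 5 6
-11 6 5
-12 7 5
-13 7 6
-13 6 7
-12 5 7

Derivation:
Center: (-12, 6, 6). Add each direction:
  D0: (-12, 6, 6) + (1, -1, 0) = (-11, 5, 6)
  D1: (-12, 6, 6) + (1, 0, -1) = (-11, 6, 5)
  D2: (-12, 6, 6) + (0, 1, -1) = (-12, 7, 5)
  D3: (-12, 6, 6) + (-1, 1, 0) = (-13, 7, 6)
  D4: (-12, 6, 6) + (-1, 0, 1) = (-13, 6, 7)
  D5: (-12, 6, 6) + (0, -1, 1) = (-12, 5, 7)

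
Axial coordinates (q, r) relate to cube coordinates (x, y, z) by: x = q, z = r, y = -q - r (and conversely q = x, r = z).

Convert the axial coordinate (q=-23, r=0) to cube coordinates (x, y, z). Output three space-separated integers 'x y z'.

x = q = -23
z = r = 0
y = -x - z = -(-23) - (0) = 23

Answer: -23 23 0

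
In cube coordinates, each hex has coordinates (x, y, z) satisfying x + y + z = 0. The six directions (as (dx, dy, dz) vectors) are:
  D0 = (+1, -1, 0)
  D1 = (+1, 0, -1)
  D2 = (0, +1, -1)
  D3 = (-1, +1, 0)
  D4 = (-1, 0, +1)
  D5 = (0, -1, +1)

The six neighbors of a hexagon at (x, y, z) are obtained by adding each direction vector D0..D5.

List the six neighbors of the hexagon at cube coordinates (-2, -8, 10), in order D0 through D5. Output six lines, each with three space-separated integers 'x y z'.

Answer: -1 -9 10
-1 -8 9
-2 -7 9
-3 -7 10
-3 -8 11
-2 -9 11

Derivation:
Center: (-2, -8, 10). Add each direction:
  D0: (-2, -8, 10) + (1, -1, 0) = (-1, -9, 10)
  D1: (-2, -8, 10) + (1, 0, -1) = (-1, -8, 9)
  D2: (-2, -8, 10) + (0, 1, -1) = (-2, -7, 9)
  D3: (-2, -8, 10) + (-1, 1, 0) = (-3, -7, 10)
  D4: (-2, -8, 10) + (-1, 0, 1) = (-3, -8, 11)
  D5: (-2, -8, 10) + (0, -1, 1) = (-2, -9, 11)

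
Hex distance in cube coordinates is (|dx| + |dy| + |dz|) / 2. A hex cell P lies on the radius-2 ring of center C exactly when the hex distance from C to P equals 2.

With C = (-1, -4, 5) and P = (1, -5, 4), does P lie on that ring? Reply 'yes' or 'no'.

|px - cx| = |1 - (-1)| = 2
|py - cy| = |-5 - (-4)| = 1
|pz - cz| = |4 - 5| = 1
distance = (2+1+1)/2 = 4/2 = 2
radius = 2; distance == radius -> yes

Answer: yes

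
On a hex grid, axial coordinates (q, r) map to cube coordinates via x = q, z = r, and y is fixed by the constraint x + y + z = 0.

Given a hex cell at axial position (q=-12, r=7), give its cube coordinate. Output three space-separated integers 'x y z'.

x = q = -12
z = r = 7
y = -x - z = -(-12) - (7) = 5

Answer: -12 5 7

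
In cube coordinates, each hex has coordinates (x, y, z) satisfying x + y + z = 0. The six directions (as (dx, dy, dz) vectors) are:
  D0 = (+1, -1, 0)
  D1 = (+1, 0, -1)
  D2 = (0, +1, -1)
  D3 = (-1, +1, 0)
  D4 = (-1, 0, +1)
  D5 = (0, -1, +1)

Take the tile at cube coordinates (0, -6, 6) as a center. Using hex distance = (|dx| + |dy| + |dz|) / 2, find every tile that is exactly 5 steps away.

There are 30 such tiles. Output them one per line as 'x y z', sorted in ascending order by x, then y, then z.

Answer: -5 -6 11
-5 -5 10
-5 -4 9
-5 -3 8
-5 -2 7
-5 -1 6
-4 -7 11
-4 -1 5
-3 -8 11
-3 -1 4
-2 -9 11
-2 -1 3
-1 -10 11
-1 -1 2
0 -11 11
0 -1 1
1 -11 10
1 -2 1
2 -11 9
2 -3 1
3 -11 8
3 -4 1
4 -11 7
4 -5 1
5 -11 6
5 -10 5
5 -9 4
5 -8 3
5 -7 2
5 -6 1

Derivation:
Walk ring at distance 5 from (0, -6, 6):
Start at center + D4*5 = (-5, -6, 11)
  hex 0: (-5, -6, 11)
  hex 1: (-4, -7, 11)
  hex 2: (-3, -8, 11)
  hex 3: (-2, -9, 11)
  hex 4: (-1, -10, 11)
  hex 5: (0, -11, 11)
  hex 6: (1, -11, 10)
  hex 7: (2, -11, 9)
  hex 8: (3, -11, 8)
  hex 9: (4, -11, 7)
  hex 10: (5, -11, 6)
  hex 11: (5, -10, 5)
  hex 12: (5, -9, 4)
  hex 13: (5, -8, 3)
  hex 14: (5, -7, 2)
  hex 15: (5, -6, 1)
  hex 16: (4, -5, 1)
  hex 17: (3, -4, 1)
  hex 18: (2, -3, 1)
  hex 19: (1, -2, 1)
  hex 20: (0, -1, 1)
  hex 21: (-1, -1, 2)
  hex 22: (-2, -1, 3)
  hex 23: (-3, -1, 4)
  hex 24: (-4, -1, 5)
  hex 25: (-5, -1, 6)
  hex 26: (-5, -2, 7)
  hex 27: (-5, -3, 8)
  hex 28: (-5, -4, 9)
  hex 29: (-5, -5, 10)
Sorted: 30 hexes.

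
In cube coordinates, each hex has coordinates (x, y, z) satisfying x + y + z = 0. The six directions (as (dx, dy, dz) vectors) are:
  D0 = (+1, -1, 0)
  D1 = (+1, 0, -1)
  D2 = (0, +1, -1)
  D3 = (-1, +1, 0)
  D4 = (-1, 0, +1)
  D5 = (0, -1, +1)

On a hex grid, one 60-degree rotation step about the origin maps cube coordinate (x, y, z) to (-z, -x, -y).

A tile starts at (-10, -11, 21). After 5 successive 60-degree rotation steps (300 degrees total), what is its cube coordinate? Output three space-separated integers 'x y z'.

Start: (-10, -11, 21)
Step 1: (-10, -11, 21) -> (-(21), -(-10), -(-11)) = (-21, 10, 11)
Step 2: (-21, 10, 11) -> (-(11), -(-21), -(10)) = (-11, 21, -10)
Step 3: (-11, 21, -10) -> (-(-10), -(-11), -(21)) = (10, 11, -21)
Step 4: (10, 11, -21) -> (-(-21), -(10), -(11)) = (21, -10, -11)
Step 5: (21, -10, -11) -> (-(-11), -(21), -(-10)) = (11, -21, 10)

Answer: 11 -21 10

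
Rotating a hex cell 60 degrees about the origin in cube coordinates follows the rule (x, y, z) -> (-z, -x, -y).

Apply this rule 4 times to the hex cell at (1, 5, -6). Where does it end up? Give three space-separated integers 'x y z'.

Start: (1, 5, -6)
Step 1: (1, 5, -6) -> (-(-6), -(1), -(5)) = (6, -1, -5)
Step 2: (6, -1, -5) -> (-(-5), -(6), -(-1)) = (5, -6, 1)
Step 3: (5, -6, 1) -> (-(1), -(5), -(-6)) = (-1, -5, 6)
Step 4: (-1, -5, 6) -> (-(6), -(-1), -(-5)) = (-6, 1, 5)

Answer: -6 1 5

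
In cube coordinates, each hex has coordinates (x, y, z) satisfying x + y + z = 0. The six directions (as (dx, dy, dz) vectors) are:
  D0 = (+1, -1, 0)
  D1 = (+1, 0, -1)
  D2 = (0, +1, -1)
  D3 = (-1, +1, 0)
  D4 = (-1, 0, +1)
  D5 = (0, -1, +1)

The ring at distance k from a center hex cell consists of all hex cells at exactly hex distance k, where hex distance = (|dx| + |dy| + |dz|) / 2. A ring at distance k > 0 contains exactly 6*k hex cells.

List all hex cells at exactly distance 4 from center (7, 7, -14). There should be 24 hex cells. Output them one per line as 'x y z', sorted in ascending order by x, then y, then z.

Walk ring at distance 4 from (7, 7, -14):
Start at center + D4*4 = (3, 7, -10)
  hex 0: (3, 7, -10)
  hex 1: (4, 6, -10)
  hex 2: (5, 5, -10)
  hex 3: (6, 4, -10)
  hex 4: (7, 3, -10)
  hex 5: (8, 3, -11)
  hex 6: (9, 3, -12)
  hex 7: (10, 3, -13)
  hex 8: (11, 3, -14)
  hex 9: (11, 4, -15)
  hex 10: (11, 5, -16)
  hex 11: (11, 6, -17)
  hex 12: (11, 7, -18)
  hex 13: (10, 8, -18)
  hex 14: (9, 9, -18)
  hex 15: (8, 10, -18)
  hex 16: (7, 11, -18)
  hex 17: (6, 11, -17)
  hex 18: (5, 11, -16)
  hex 19: (4, 11, -15)
  hex 20: (3, 11, -14)
  hex 21: (3, 10, -13)
  hex 22: (3, 9, -12)
  hex 23: (3, 8, -11)
Sorted: 24 hexes.

Answer: 3 7 -10
3 8 -11
3 9 -12
3 10 -13
3 11 -14
4 6 -10
4 11 -15
5 5 -10
5 11 -16
6 4 -10
6 11 -17
7 3 -10
7 11 -18
8 3 -11
8 10 -18
9 3 -12
9 9 -18
10 3 -13
10 8 -18
11 3 -14
11 4 -15
11 5 -16
11 6 -17
11 7 -18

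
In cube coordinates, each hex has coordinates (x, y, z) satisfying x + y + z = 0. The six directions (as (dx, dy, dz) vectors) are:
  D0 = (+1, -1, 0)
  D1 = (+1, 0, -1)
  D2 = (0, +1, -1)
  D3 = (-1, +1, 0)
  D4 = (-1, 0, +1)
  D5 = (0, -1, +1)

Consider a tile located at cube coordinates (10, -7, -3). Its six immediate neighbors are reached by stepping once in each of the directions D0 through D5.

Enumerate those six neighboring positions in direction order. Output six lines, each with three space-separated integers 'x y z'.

Center: (10, -7, -3). Add each direction:
  D0: (10, -7, -3) + (1, -1, 0) = (11, -8, -3)
  D1: (10, -7, -3) + (1, 0, -1) = (11, -7, -4)
  D2: (10, -7, -3) + (0, 1, -1) = (10, -6, -4)
  D3: (10, -7, -3) + (-1, 1, 0) = (9, -6, -3)
  D4: (10, -7, -3) + (-1, 0, 1) = (9, -7, -2)
  D5: (10, -7, -3) + (0, -1, 1) = (10, -8, -2)

Answer: 11 -8 -3
11 -7 -4
10 -6 -4
9 -6 -3
9 -7 -2
10 -8 -2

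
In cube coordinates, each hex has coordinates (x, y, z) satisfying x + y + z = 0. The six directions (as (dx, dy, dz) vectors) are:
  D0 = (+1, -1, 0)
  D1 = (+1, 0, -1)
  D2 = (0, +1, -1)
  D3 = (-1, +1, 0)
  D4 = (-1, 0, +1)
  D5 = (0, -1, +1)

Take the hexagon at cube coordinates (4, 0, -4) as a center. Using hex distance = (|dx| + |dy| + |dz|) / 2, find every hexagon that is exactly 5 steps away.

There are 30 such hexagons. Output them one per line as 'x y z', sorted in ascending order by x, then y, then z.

Answer: -1 0 1
-1 1 0
-1 2 -1
-1 3 -2
-1 4 -3
-1 5 -4
0 -1 1
0 5 -5
1 -2 1
1 5 -6
2 -3 1
2 5 -7
3 -4 1
3 5 -8
4 -5 1
4 5 -9
5 -5 0
5 4 -9
6 -5 -1
6 3 -9
7 -5 -2
7 2 -9
8 -5 -3
8 1 -9
9 -5 -4
9 -4 -5
9 -3 -6
9 -2 -7
9 -1 -8
9 0 -9

Derivation:
Walk ring at distance 5 from (4, 0, -4):
Start at center + D4*5 = (-1, 0, 1)
  hex 0: (-1, 0, 1)
  hex 1: (0, -1, 1)
  hex 2: (1, -2, 1)
  hex 3: (2, -3, 1)
  hex 4: (3, -4, 1)
  hex 5: (4, -5, 1)
  hex 6: (5, -5, 0)
  hex 7: (6, -5, -1)
  hex 8: (7, -5, -2)
  hex 9: (8, -5, -3)
  hex 10: (9, -5, -4)
  hex 11: (9, -4, -5)
  hex 12: (9, -3, -6)
  hex 13: (9, -2, -7)
  hex 14: (9, -1, -8)
  hex 15: (9, 0, -9)
  hex 16: (8, 1, -9)
  hex 17: (7, 2, -9)
  hex 18: (6, 3, -9)
  hex 19: (5, 4, -9)
  hex 20: (4, 5, -9)
  hex 21: (3, 5, -8)
  hex 22: (2, 5, -7)
  hex 23: (1, 5, -6)
  hex 24: (0, 5, -5)
  hex 25: (-1, 5, -4)
  hex 26: (-1, 4, -3)
  hex 27: (-1, 3, -2)
  hex 28: (-1, 2, -1)
  hex 29: (-1, 1, 0)
Sorted: 30 hexes.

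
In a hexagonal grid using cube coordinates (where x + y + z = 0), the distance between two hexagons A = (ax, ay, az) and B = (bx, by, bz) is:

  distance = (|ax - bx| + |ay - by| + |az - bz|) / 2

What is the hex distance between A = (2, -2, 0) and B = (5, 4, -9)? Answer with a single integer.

|ax - bx| = |2 - 5| = 3
|ay - by| = |-2 - 4| = 6
|az - bz| = |0 - (-9)| = 9
distance = (3 + 6 + 9) / 2 = 18 / 2 = 9

Answer: 9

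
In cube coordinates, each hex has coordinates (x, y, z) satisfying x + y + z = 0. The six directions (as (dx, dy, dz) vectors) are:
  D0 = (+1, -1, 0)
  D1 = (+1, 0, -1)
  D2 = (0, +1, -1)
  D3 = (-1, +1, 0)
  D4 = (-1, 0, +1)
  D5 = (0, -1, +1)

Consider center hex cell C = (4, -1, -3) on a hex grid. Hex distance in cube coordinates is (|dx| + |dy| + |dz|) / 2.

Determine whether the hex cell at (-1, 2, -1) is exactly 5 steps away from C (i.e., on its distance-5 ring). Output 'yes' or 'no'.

|px - cx| = |-1 - 4| = 5
|py - cy| = |2 - (-1)| = 3
|pz - cz| = |-1 - (-3)| = 2
distance = (5+3+2)/2 = 10/2 = 5
radius = 5; distance == radius -> yes

Answer: yes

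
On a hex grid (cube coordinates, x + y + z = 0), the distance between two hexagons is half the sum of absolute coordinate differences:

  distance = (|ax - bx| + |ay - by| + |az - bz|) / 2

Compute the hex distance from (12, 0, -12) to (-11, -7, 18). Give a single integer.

|ax - bx| = |12 - (-11)| = 23
|ay - by| = |0 - (-7)| = 7
|az - bz| = |-12 - 18| = 30
distance = (23 + 7 + 30) / 2 = 60 / 2 = 30

Answer: 30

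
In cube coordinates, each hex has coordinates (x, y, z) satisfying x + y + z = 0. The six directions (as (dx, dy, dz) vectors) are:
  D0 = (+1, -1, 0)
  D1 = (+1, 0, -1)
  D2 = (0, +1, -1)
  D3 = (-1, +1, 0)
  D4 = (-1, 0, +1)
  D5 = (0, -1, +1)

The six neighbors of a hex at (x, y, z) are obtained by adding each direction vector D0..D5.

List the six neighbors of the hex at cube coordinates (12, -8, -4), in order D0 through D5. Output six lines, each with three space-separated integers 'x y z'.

Answer: 13 -9 -4
13 -8 -5
12 -7 -5
11 -7 -4
11 -8 -3
12 -9 -3

Derivation:
Center: (12, -8, -4). Add each direction:
  D0: (12, -8, -4) + (1, -1, 0) = (13, -9, -4)
  D1: (12, -8, -4) + (1, 0, -1) = (13, -8, -5)
  D2: (12, -8, -4) + (0, 1, -1) = (12, -7, -5)
  D3: (12, -8, -4) + (-1, 1, 0) = (11, -7, -4)
  D4: (12, -8, -4) + (-1, 0, 1) = (11, -8, -3)
  D5: (12, -8, -4) + (0, -1, 1) = (12, -9, -3)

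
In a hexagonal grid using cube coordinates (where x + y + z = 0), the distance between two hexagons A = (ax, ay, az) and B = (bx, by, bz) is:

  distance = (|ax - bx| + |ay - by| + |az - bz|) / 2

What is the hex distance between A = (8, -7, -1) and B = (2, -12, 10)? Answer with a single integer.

|ax - bx| = |8 - 2| = 6
|ay - by| = |-7 - (-12)| = 5
|az - bz| = |-1 - 10| = 11
distance = (6 + 5 + 11) / 2 = 22 / 2 = 11

Answer: 11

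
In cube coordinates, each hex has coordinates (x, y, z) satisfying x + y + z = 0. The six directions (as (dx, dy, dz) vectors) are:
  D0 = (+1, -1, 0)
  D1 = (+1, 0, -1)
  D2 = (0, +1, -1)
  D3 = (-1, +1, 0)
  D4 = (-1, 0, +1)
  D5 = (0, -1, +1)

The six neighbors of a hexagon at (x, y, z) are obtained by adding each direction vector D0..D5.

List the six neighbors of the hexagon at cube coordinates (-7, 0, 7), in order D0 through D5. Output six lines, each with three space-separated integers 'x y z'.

Center: (-7, 0, 7). Add each direction:
  D0: (-7, 0, 7) + (1, -1, 0) = (-6, -1, 7)
  D1: (-7, 0, 7) + (1, 0, -1) = (-6, 0, 6)
  D2: (-7, 0, 7) + (0, 1, -1) = (-7, 1, 6)
  D3: (-7, 0, 7) + (-1, 1, 0) = (-8, 1, 7)
  D4: (-7, 0, 7) + (-1, 0, 1) = (-8, 0, 8)
  D5: (-7, 0, 7) + (0, -1, 1) = (-7, -1, 8)

Answer: -6 -1 7
-6 0 6
-7 1 6
-8 1 7
-8 0 8
-7 -1 8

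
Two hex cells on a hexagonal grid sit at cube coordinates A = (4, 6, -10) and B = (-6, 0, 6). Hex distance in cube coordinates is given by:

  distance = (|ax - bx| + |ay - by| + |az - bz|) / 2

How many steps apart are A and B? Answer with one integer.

Answer: 16

Derivation:
|ax - bx| = |4 - (-6)| = 10
|ay - by| = |6 - 0| = 6
|az - bz| = |-10 - 6| = 16
distance = (10 + 6 + 16) / 2 = 32 / 2 = 16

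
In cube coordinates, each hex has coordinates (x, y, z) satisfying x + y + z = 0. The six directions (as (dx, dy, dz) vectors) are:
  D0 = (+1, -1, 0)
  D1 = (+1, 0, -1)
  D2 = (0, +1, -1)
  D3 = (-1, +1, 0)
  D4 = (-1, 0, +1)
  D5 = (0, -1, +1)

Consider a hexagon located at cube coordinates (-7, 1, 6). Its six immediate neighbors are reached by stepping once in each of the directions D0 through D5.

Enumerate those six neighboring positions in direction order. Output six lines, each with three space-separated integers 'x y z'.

Answer: -6 0 6
-6 1 5
-7 2 5
-8 2 6
-8 1 7
-7 0 7

Derivation:
Center: (-7, 1, 6). Add each direction:
  D0: (-7, 1, 6) + (1, -1, 0) = (-6, 0, 6)
  D1: (-7, 1, 6) + (1, 0, -1) = (-6, 1, 5)
  D2: (-7, 1, 6) + (0, 1, -1) = (-7, 2, 5)
  D3: (-7, 1, 6) + (-1, 1, 0) = (-8, 2, 6)
  D4: (-7, 1, 6) + (-1, 0, 1) = (-8, 1, 7)
  D5: (-7, 1, 6) + (0, -1, 1) = (-7, 0, 7)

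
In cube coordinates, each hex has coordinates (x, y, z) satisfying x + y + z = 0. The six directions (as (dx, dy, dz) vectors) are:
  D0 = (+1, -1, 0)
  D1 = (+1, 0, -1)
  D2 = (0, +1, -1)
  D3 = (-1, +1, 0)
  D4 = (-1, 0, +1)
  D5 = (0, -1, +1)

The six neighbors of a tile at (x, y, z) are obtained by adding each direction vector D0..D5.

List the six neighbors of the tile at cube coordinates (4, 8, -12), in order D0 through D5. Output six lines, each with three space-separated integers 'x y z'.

Answer: 5 7 -12
5 8 -13
4 9 -13
3 9 -12
3 8 -11
4 7 -11

Derivation:
Center: (4, 8, -12). Add each direction:
  D0: (4, 8, -12) + (1, -1, 0) = (5, 7, -12)
  D1: (4, 8, -12) + (1, 0, -1) = (5, 8, -13)
  D2: (4, 8, -12) + (0, 1, -1) = (4, 9, -13)
  D3: (4, 8, -12) + (-1, 1, 0) = (3, 9, -12)
  D4: (4, 8, -12) + (-1, 0, 1) = (3, 8, -11)
  D5: (4, 8, -12) + (0, -1, 1) = (4, 7, -11)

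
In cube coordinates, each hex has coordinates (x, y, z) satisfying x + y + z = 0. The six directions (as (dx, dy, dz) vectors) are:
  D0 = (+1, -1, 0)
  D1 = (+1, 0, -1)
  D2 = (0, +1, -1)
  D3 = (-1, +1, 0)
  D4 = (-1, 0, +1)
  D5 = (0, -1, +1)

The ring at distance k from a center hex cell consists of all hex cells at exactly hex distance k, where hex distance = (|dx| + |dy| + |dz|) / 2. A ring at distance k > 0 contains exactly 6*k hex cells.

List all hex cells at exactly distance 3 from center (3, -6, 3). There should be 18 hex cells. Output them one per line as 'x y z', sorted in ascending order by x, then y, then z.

Answer: 0 -6 6
0 -5 5
0 -4 4
0 -3 3
1 -7 6
1 -3 2
2 -8 6
2 -3 1
3 -9 6
3 -3 0
4 -9 5
4 -4 0
5 -9 4
5 -5 0
6 -9 3
6 -8 2
6 -7 1
6 -6 0

Derivation:
Walk ring at distance 3 from (3, -6, 3):
Start at center + D4*3 = (0, -6, 6)
  hex 0: (0, -6, 6)
  hex 1: (1, -7, 6)
  hex 2: (2, -8, 6)
  hex 3: (3, -9, 6)
  hex 4: (4, -9, 5)
  hex 5: (5, -9, 4)
  hex 6: (6, -9, 3)
  hex 7: (6, -8, 2)
  hex 8: (6, -7, 1)
  hex 9: (6, -6, 0)
  hex 10: (5, -5, 0)
  hex 11: (4, -4, 0)
  hex 12: (3, -3, 0)
  hex 13: (2, -3, 1)
  hex 14: (1, -3, 2)
  hex 15: (0, -3, 3)
  hex 16: (0, -4, 4)
  hex 17: (0, -5, 5)
Sorted: 18 hexes.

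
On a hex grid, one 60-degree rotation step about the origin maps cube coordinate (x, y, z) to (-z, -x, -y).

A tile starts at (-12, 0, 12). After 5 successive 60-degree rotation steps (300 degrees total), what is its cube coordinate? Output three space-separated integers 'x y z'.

Start: (-12, 0, 12)
Step 1: (-12, 0, 12) -> (-(12), -(-12), -(0)) = (-12, 12, 0)
Step 2: (-12, 12, 0) -> (-(0), -(-12), -(12)) = (0, 12, -12)
Step 3: (0, 12, -12) -> (-(-12), -(0), -(12)) = (12, 0, -12)
Step 4: (12, 0, -12) -> (-(-12), -(12), -(0)) = (12, -12, 0)
Step 5: (12, -12, 0) -> (-(0), -(12), -(-12)) = (0, -12, 12)

Answer: 0 -12 12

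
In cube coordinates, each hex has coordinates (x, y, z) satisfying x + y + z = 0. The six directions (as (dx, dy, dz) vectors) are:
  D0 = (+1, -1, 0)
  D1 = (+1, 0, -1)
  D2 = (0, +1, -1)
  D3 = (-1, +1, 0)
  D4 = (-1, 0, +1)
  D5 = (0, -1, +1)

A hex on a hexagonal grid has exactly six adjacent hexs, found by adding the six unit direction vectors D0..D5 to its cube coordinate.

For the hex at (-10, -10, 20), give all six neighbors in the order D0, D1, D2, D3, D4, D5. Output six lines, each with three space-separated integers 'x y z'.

Answer: -9 -11 20
-9 -10 19
-10 -9 19
-11 -9 20
-11 -10 21
-10 -11 21

Derivation:
Center: (-10, -10, 20). Add each direction:
  D0: (-10, -10, 20) + (1, -1, 0) = (-9, -11, 20)
  D1: (-10, -10, 20) + (1, 0, -1) = (-9, -10, 19)
  D2: (-10, -10, 20) + (0, 1, -1) = (-10, -9, 19)
  D3: (-10, -10, 20) + (-1, 1, 0) = (-11, -9, 20)
  D4: (-10, -10, 20) + (-1, 0, 1) = (-11, -10, 21)
  D5: (-10, -10, 20) + (0, -1, 1) = (-10, -11, 21)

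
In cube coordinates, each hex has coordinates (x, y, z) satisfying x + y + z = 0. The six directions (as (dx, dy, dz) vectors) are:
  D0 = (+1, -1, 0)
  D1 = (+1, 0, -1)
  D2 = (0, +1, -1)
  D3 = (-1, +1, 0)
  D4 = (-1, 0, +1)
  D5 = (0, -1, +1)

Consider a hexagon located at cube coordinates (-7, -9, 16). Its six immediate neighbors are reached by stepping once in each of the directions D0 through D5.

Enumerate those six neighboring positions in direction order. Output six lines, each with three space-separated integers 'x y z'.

Answer: -6 -10 16
-6 -9 15
-7 -8 15
-8 -8 16
-8 -9 17
-7 -10 17

Derivation:
Center: (-7, -9, 16). Add each direction:
  D0: (-7, -9, 16) + (1, -1, 0) = (-6, -10, 16)
  D1: (-7, -9, 16) + (1, 0, -1) = (-6, -9, 15)
  D2: (-7, -9, 16) + (0, 1, -1) = (-7, -8, 15)
  D3: (-7, -9, 16) + (-1, 1, 0) = (-8, -8, 16)
  D4: (-7, -9, 16) + (-1, 0, 1) = (-8, -9, 17)
  D5: (-7, -9, 16) + (0, -1, 1) = (-7, -10, 17)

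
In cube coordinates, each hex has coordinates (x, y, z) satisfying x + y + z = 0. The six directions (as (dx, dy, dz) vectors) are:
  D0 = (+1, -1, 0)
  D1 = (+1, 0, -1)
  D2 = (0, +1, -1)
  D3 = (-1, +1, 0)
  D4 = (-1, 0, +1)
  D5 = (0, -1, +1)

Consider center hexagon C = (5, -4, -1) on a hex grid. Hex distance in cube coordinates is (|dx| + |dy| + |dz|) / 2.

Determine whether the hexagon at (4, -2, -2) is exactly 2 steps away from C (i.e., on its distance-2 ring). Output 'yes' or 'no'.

|px - cx| = |4 - 5| = 1
|py - cy| = |-2 - (-4)| = 2
|pz - cz| = |-2 - (-1)| = 1
distance = (1+2+1)/2 = 4/2 = 2
radius = 2; distance == radius -> yes

Answer: yes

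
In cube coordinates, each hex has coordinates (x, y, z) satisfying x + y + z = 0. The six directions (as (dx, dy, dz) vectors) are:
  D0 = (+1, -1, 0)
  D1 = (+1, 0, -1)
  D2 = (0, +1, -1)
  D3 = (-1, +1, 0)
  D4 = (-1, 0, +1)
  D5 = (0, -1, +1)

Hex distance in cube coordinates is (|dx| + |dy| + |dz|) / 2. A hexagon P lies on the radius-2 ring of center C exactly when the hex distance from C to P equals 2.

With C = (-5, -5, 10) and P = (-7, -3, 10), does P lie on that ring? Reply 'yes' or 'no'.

Answer: yes

Derivation:
|px - cx| = |-7 - (-5)| = 2
|py - cy| = |-3 - (-5)| = 2
|pz - cz| = |10 - 10| = 0
distance = (2+2+0)/2 = 4/2 = 2
radius = 2; distance == radius -> yes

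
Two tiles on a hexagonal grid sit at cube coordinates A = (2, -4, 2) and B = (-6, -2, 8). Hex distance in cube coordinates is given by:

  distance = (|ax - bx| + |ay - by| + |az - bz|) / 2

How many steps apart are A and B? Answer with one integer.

|ax - bx| = |2 - (-6)| = 8
|ay - by| = |-4 - (-2)| = 2
|az - bz| = |2 - 8| = 6
distance = (8 + 2 + 6) / 2 = 16 / 2 = 8

Answer: 8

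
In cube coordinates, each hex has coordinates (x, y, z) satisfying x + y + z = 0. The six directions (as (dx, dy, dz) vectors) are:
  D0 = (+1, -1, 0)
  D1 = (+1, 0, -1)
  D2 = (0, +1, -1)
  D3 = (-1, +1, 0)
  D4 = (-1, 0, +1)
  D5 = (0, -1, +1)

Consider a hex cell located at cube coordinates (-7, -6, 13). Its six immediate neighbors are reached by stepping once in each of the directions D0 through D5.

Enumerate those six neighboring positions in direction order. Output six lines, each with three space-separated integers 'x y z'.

Center: (-7, -6, 13). Add each direction:
  D0: (-7, -6, 13) + (1, -1, 0) = (-6, -7, 13)
  D1: (-7, -6, 13) + (1, 0, -1) = (-6, -6, 12)
  D2: (-7, -6, 13) + (0, 1, -1) = (-7, -5, 12)
  D3: (-7, -6, 13) + (-1, 1, 0) = (-8, -5, 13)
  D4: (-7, -6, 13) + (-1, 0, 1) = (-8, -6, 14)
  D5: (-7, -6, 13) + (0, -1, 1) = (-7, -7, 14)

Answer: -6 -7 13
-6 -6 12
-7 -5 12
-8 -5 13
-8 -6 14
-7 -7 14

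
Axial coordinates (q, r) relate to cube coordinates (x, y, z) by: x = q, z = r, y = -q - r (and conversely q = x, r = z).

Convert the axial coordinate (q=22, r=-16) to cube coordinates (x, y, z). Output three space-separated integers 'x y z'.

x = q = 22
z = r = -16
y = -x - z = -(22) - (-16) = -6

Answer: 22 -6 -16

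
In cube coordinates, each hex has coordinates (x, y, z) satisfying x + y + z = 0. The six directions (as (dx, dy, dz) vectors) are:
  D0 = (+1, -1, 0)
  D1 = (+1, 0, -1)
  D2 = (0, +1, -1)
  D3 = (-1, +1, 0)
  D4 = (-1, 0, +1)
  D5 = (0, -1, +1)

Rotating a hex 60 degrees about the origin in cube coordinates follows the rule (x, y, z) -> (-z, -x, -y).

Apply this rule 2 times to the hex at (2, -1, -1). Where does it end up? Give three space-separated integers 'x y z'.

Answer: -1 -1 2

Derivation:
Start: (2, -1, -1)
Step 1: (2, -1, -1) -> (-(-1), -(2), -(-1)) = (1, -2, 1)
Step 2: (1, -2, 1) -> (-(1), -(1), -(-2)) = (-1, -1, 2)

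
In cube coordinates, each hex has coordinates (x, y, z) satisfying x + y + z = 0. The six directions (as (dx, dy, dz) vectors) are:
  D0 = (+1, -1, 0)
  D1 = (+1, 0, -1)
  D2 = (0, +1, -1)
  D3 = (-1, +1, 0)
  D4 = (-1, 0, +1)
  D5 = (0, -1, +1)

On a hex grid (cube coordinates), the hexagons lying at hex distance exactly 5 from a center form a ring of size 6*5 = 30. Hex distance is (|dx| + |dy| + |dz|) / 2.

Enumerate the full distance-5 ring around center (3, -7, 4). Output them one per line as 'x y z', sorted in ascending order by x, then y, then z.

Answer: -2 -7 9
-2 -6 8
-2 -5 7
-2 -4 6
-2 -3 5
-2 -2 4
-1 -8 9
-1 -2 3
0 -9 9
0 -2 2
1 -10 9
1 -2 1
2 -11 9
2 -2 0
3 -12 9
3 -2 -1
4 -12 8
4 -3 -1
5 -12 7
5 -4 -1
6 -12 6
6 -5 -1
7 -12 5
7 -6 -1
8 -12 4
8 -11 3
8 -10 2
8 -9 1
8 -8 0
8 -7 -1

Derivation:
Walk ring at distance 5 from (3, -7, 4):
Start at center + D4*5 = (-2, -7, 9)
  hex 0: (-2, -7, 9)
  hex 1: (-1, -8, 9)
  hex 2: (0, -9, 9)
  hex 3: (1, -10, 9)
  hex 4: (2, -11, 9)
  hex 5: (3, -12, 9)
  hex 6: (4, -12, 8)
  hex 7: (5, -12, 7)
  hex 8: (6, -12, 6)
  hex 9: (7, -12, 5)
  hex 10: (8, -12, 4)
  hex 11: (8, -11, 3)
  hex 12: (8, -10, 2)
  hex 13: (8, -9, 1)
  hex 14: (8, -8, 0)
  hex 15: (8, -7, -1)
  hex 16: (7, -6, -1)
  hex 17: (6, -5, -1)
  hex 18: (5, -4, -1)
  hex 19: (4, -3, -1)
  hex 20: (3, -2, -1)
  hex 21: (2, -2, 0)
  hex 22: (1, -2, 1)
  hex 23: (0, -2, 2)
  hex 24: (-1, -2, 3)
  hex 25: (-2, -2, 4)
  hex 26: (-2, -3, 5)
  hex 27: (-2, -4, 6)
  hex 28: (-2, -5, 7)
  hex 29: (-2, -6, 8)
Sorted: 30 hexes.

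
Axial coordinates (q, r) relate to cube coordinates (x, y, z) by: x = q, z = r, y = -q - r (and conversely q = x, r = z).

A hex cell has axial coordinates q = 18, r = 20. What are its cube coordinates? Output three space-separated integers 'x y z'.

x = q = 18
z = r = 20
y = -x - z = -(18) - (20) = -38

Answer: 18 -38 20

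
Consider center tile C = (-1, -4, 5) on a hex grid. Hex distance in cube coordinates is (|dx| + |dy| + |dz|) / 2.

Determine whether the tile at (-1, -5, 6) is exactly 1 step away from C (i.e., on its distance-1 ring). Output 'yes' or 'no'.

Answer: yes

Derivation:
|px - cx| = |-1 - (-1)| = 0
|py - cy| = |-5 - (-4)| = 1
|pz - cz| = |6 - 5| = 1
distance = (0+1+1)/2 = 2/2 = 1
radius = 1; distance == radius -> yes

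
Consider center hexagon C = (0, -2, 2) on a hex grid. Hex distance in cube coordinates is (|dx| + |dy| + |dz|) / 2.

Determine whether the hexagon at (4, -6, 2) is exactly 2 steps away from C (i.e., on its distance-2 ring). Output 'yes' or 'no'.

Answer: no

Derivation:
|px - cx| = |4 - 0| = 4
|py - cy| = |-6 - (-2)| = 4
|pz - cz| = |2 - 2| = 0
distance = (4+4+0)/2 = 8/2 = 4
radius = 2; distance != radius -> no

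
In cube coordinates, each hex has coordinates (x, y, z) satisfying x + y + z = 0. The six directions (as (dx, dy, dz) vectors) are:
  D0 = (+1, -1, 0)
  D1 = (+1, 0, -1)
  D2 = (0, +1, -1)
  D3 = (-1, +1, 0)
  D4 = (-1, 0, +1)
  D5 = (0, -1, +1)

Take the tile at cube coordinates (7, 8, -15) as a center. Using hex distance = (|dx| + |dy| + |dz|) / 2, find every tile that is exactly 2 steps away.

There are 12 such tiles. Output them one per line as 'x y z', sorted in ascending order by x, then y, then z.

Answer: 5 8 -13
5 9 -14
5 10 -15
6 7 -13
6 10 -16
7 6 -13
7 10 -17
8 6 -14
8 9 -17
9 6 -15
9 7 -16
9 8 -17

Derivation:
Walk ring at distance 2 from (7, 8, -15):
Start at center + D4*2 = (5, 8, -13)
  hex 0: (5, 8, -13)
  hex 1: (6, 7, -13)
  hex 2: (7, 6, -13)
  hex 3: (8, 6, -14)
  hex 4: (9, 6, -15)
  hex 5: (9, 7, -16)
  hex 6: (9, 8, -17)
  hex 7: (8, 9, -17)
  hex 8: (7, 10, -17)
  hex 9: (6, 10, -16)
  hex 10: (5, 10, -15)
  hex 11: (5, 9, -14)
Sorted: 12 hexes.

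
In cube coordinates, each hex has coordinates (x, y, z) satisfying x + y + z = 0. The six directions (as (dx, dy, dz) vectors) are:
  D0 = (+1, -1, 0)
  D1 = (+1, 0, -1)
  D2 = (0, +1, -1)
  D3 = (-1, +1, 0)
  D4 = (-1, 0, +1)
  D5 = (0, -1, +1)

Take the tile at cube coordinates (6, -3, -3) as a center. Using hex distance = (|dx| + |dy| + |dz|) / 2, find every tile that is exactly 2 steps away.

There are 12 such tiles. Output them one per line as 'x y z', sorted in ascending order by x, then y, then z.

Answer: 4 -3 -1
4 -2 -2
4 -1 -3
5 -4 -1
5 -1 -4
6 -5 -1
6 -1 -5
7 -5 -2
7 -2 -5
8 -5 -3
8 -4 -4
8 -3 -5

Derivation:
Walk ring at distance 2 from (6, -3, -3):
Start at center + D4*2 = (4, -3, -1)
  hex 0: (4, -3, -1)
  hex 1: (5, -4, -1)
  hex 2: (6, -5, -1)
  hex 3: (7, -5, -2)
  hex 4: (8, -5, -3)
  hex 5: (8, -4, -4)
  hex 6: (8, -3, -5)
  hex 7: (7, -2, -5)
  hex 8: (6, -1, -5)
  hex 9: (5, -1, -4)
  hex 10: (4, -1, -3)
  hex 11: (4, -2, -2)
Sorted: 12 hexes.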